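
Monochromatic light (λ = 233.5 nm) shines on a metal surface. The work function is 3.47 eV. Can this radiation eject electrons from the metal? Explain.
Yes

For photoemission, the photon energy must exceed the work function.

Photon energy: E = hc/λ = 5.3098 eV
Work function: φ = 3.47 eV

Since E_photon (5.3098 eV) > φ (3.47 eV), photoemission WILL occur.
The threshold wavelength is λ₀ = hc/φ = 357.3 nm.
Since 233.5 nm < 357.3 nm, the light has sufficient energy.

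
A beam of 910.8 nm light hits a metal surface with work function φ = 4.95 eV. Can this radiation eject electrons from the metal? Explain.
No

For photoemission, the photon energy must exceed the work function.

Photon energy: E = hc/λ = 1.3613 eV
Work function: φ = 4.95 eV

Since E_photon (1.3613 eV) < φ (4.95 eV), photoemission will NOT occur.
The threshold wavelength is λ₀ = hc/φ = 250.5 nm.
Since 910.8 nm > 250.5 nm, the photons lack sufficient energy.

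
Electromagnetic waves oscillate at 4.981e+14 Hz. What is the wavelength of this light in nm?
601.87 nm

Using the wave equation: c = fλ

Solving for wavelength:
λ = c/f = (3×10⁸ m/s) / (4.981e+14 Hz)
λ = 601.87 nm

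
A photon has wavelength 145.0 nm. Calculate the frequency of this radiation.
2.0675e+15 Hz

Using the wave equation: c = fλ

Solving for frequency:
f = c/λ = (3×10⁸ m/s) / (145.0×10⁻⁹ m)
f = 2.0675e+15 Hz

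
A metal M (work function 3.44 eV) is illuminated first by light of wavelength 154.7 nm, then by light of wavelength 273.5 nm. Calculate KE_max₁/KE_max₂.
4.1843

Using Einstein's equation: KE_max = hc/λ - φ

For λ₁ = 154.7 nm:
E₁ = hc/λ₁ = 8.0145 eV
KE₁ = E₁ - φ = 8.0145 - 3.44 = 4.5745 eV

For λ₂ = 273.5 nm:
E₂ = hc/λ₂ = 4.5332 eV
KE₂ = E₂ - φ = 4.5332 - 3.44 = 1.0932 eV

Ratio: KE₁/KE₂ = 4.5745/1.0932 = 4.1843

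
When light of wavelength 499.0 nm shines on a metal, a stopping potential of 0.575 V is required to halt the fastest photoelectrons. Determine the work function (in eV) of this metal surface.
1.91 eV

The stopping potential gives the maximum kinetic energy: KE_max = eV_s = 0.575 eV

From Einstein's photoelectric equation: KE_max = hc/λ - φ
Rearranging: φ = hc/λ - KE_max

Calculate photon energy:
E_photon = hc/λ = (6.626×10⁻³⁴ J·s)(3×10⁸ m/s) / (499.0×10⁻⁹ m) = 2.4847 eV

Therefore:
φ = 2.4847 - 0.575 = 1.91 eV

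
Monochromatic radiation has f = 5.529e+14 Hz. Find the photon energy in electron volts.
2.2866 eV

Using E = hf:

E = hf = (6.626×10⁻³⁴ J·s)(5.529e+14 Hz)
E = 2.2866 eV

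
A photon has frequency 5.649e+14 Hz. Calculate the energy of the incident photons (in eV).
2.3362 eV

Using E = hf:

E = hf = (6.626×10⁻³⁴ J·s)(5.649e+14 Hz)
E = 2.3362 eV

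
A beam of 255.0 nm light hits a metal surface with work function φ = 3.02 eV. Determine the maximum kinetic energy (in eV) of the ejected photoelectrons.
1.8421 eV

Using Einstein's photoelectric equation: KE_max = hf - φ = hc/λ - φ

First, calculate the photon energy:
E_photon = hc/λ = (6.626×10⁻³⁴ J·s)(3×10⁸ m/s) / (255.0×10⁻⁹ m)
E_photon = 4.8621 eV

Then, the maximum kinetic energy:
KE_max = E_photon - φ = 4.8621 eV - 3.02 eV = 1.8421 eV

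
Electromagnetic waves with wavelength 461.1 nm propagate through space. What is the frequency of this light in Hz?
6.5017e+14 Hz

Using the wave equation: c = fλ

Solving for frequency:
f = c/λ = (3×10⁸ m/s) / (461.1×10⁻⁹ m)
f = 6.5017e+14 Hz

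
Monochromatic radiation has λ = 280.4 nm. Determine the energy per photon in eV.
4.4217 eV

Using E = hf = hc/λ:

E = hc/λ = (6.626×10⁻³⁴ J·s)(3×10⁸ m/s) / (280.4×10⁻⁹ m)
E = 4.4217 eV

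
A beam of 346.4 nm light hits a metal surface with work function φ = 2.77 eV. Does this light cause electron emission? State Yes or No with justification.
Yes

For photoemission, the photon energy must exceed the work function.

Photon energy: E = hc/λ = 3.5792 eV
Work function: φ = 2.77 eV

Since E_photon (3.5792 eV) > φ (2.77 eV), photoemission WILL occur.
The threshold wavelength is λ₀ = hc/φ = 447.6 nm.
Since 346.4 nm < 447.6 nm, the light has sufficient energy.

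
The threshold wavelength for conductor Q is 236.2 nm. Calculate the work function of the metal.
5.25 eV

At the threshold wavelength, photon energy equals work function:
φ = hc/λ₀

Calculating:
φ = (6.626×10⁻³⁴ J·s)(3×10⁸ m/s) / (236.2×10⁻⁹ m)
φ = 5.25 eV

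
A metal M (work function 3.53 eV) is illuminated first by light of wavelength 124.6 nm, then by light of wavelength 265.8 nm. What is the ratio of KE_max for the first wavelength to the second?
5.6591

Using Einstein's equation: KE_max = hc/λ - φ

For λ₁ = 124.6 nm:
E₁ = hc/λ₁ = 9.9506 eV
KE₁ = E₁ - φ = 9.9506 - 3.53 = 6.4206 eV

For λ₂ = 265.8 nm:
E₂ = hc/λ₂ = 4.6646 eV
KE₂ = E₂ - φ = 4.6646 - 3.53 = 1.1346 eV

Ratio: KE₁/KE₂ = 6.4206/1.1346 = 5.6591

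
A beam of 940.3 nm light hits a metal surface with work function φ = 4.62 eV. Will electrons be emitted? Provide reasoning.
No

For photoemission, the photon energy must exceed the work function.

Photon energy: E = hc/λ = 1.3186 eV
Work function: φ = 4.62 eV

Since E_photon (1.3186 eV) < φ (4.62 eV), photoemission will NOT occur.
The threshold wavelength is λ₀ = hc/φ = 268.4 nm.
Since 940.3 nm > 268.4 nm, the photons lack sufficient energy.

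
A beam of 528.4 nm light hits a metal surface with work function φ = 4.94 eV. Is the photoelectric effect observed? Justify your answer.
No

For photoemission, the photon energy must exceed the work function.

Photon energy: E = hc/λ = 2.3464 eV
Work function: φ = 4.94 eV

Since E_photon (2.3464 eV) < φ (4.94 eV), photoemission will NOT occur.
The threshold wavelength is λ₀ = hc/φ = 251.0 nm.
Since 528.4 nm > 251.0 nm, the photons lack sufficient energy.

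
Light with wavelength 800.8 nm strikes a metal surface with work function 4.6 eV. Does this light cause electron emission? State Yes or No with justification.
No

For photoemission, the photon energy must exceed the work function.

Photon energy: E = hc/λ = 1.5483 eV
Work function: φ = 4.6 eV

Since E_photon (1.5483 eV) < φ (4.6 eV), photoemission will NOT occur.
The threshold wavelength is λ₀ = hc/φ = 269.5 nm.
Since 800.8 nm > 269.5 nm, the photons lack sufficient energy.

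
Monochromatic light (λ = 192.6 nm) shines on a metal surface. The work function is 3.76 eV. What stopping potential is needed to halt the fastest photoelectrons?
2.6774 V

The stopping potential V_s satisfies: eV_s = KE_max

First, find KE_max using Einstein's equation:
E_photon = hc/λ = 6.4374 eV
KE_max = E_photon - φ = 6.4374 - 3.76 = 2.6774 eV

Since eV_s = KE_max:
V_s = KE_max/e = 2.6774 V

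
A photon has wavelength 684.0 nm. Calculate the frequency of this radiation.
4.3829e+14 Hz

Using the wave equation: c = fλ

Solving for frequency:
f = c/λ = (3×10⁸ m/s) / (684.0×10⁻⁹ m)
f = 4.3829e+14 Hz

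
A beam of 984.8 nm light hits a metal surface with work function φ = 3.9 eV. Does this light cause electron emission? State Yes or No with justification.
No

For photoemission, the photon energy must exceed the work function.

Photon energy: E = hc/λ = 1.2590 eV
Work function: φ = 3.9 eV

Since E_photon (1.2590 eV) < φ (3.9 eV), photoemission will NOT occur.
The threshold wavelength is λ₀ = hc/φ = 317.9 nm.
Since 984.8 nm > 317.9 nm, the photons lack sufficient energy.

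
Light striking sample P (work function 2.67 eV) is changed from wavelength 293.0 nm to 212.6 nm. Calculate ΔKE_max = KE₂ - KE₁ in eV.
1.6003 eV

Using Einstein's equation: KE_max = hc/λ - φ

For λ₁ = 293.0 nm:
KE₁ = hc/λ₁ - φ = 4.2315 - 2.67 = 1.5615 eV

For λ₂ = 212.6 nm:
KE₂ = hc/λ₂ - φ = 5.8318 - 2.67 = 3.1618 eV

Change in KE:
ΔKE = KE₂ - KE₁ = 3.1618 - 1.5615 = 1.6003 eV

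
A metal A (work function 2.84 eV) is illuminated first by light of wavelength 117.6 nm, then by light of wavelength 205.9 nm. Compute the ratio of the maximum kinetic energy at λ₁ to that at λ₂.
2.4211

Using Einstein's equation: KE_max = hc/λ - φ

For λ₁ = 117.6 nm:
E₁ = hc/λ₁ = 10.5429 eV
KE₁ = E₁ - φ = 10.5429 - 2.84 = 7.7029 eV

For λ₂ = 205.9 nm:
E₂ = hc/λ₂ = 6.0216 eV
KE₂ = E₂ - φ = 6.0216 - 2.84 = 3.1816 eV

Ratio: KE₁/KE₂ = 7.7029/3.1816 = 2.4211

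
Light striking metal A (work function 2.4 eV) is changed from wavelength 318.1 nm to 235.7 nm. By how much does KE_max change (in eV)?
1.3626 eV

Using Einstein's equation: KE_max = hc/λ - φ

For λ₁ = 318.1 nm:
KE₁ = hc/λ₁ - φ = 3.8976 - 2.4 = 1.4976 eV

For λ₂ = 235.7 nm:
KE₂ = hc/λ₂ - φ = 5.2603 - 2.4 = 2.8603 eV

Change in KE:
ΔKE = KE₂ - KE₁ = 2.8603 - 1.4976 = 1.3626 eV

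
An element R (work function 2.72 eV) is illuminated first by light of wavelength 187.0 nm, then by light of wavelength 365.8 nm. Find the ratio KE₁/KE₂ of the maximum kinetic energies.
5.8413

Using Einstein's equation: KE_max = hc/λ - φ

For λ₁ = 187.0 nm:
E₁ = hc/λ₁ = 6.6302 eV
KE₁ = E₁ - φ = 6.6302 - 2.72 = 3.9102 eV

For λ₂ = 365.8 nm:
E₂ = hc/λ₂ = 3.3894 eV
KE₂ = E₂ - φ = 3.3894 - 2.72 = 0.6694 eV

Ratio: KE₁/KE₂ = 3.9102/0.6694 = 5.8413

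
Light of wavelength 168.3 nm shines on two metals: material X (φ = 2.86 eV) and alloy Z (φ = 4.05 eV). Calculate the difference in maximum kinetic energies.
1.1900 eV

Using KE_max = hc/λ - φ for each metal:

Photon energy: E = hc/λ = 7.3669 eV

For material X (φ₁ = 2.86 eV):
KE₁ = E - φ₁ = 7.3669 - 2.86 = 4.5069 eV

For alloy Z (φ₂ = 4.05 eV):
KE₂ = E - φ₂ = 7.3669 - 4.05 = 3.3169 eV

Difference:
ΔKE = KE₁ - KE₂ = 4.5069 - 3.3169 = 1.1900 eV

Note: The difference equals the difference in work functions: 4.05 - 2.86 = 1.19 eV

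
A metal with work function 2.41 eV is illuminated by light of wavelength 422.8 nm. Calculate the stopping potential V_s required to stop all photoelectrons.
0.5225 V

The stopping potential V_s satisfies: eV_s = KE_max

First, find KE_max using Einstein's equation:
E_photon = hc/λ = 2.9325 eV
KE_max = E_photon - φ = 2.9325 - 2.41 = 0.5225 eV

Since eV_s = KE_max:
V_s = KE_max/e = 0.5225 V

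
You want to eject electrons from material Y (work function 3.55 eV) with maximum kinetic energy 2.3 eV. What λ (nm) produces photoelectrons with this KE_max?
211.94 nm

From Einstein's equation: KE_max = hc/λ - φ

Rearranging for λ:
hc/λ = KE_max + φ
λ = hc/(KE_max + φ)

Required photon energy:
E_photon = KE_max + φ = 2.3 + 3.55 = 5.85 eV

Required wavelength:
λ = hc/E_photon = (6.626×10⁻³⁴)(3×10⁸) / (5.85 × 1.602×10⁻¹⁹)
λ = 211.94 nm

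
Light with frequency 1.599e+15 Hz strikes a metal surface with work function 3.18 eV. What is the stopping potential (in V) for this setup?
3.4329 V

The stopping potential V_s satisfies: eV_s = KE_max

First, find KE_max using Einstein's equation:
E_photon = hf = (6.626×10⁻³⁴ J·s)(1.599e+15 Hz) = 6.6129 eV
KE_max = E_photon - φ = 6.6129 - 3.18 = 3.4329 eV

Since eV_s = KE_max:
V_s = KE_max/e = 3.4329 V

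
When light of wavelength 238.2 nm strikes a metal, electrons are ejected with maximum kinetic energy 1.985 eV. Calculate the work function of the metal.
3.22 eV

From Einstein's photoelectric equation: KE_max = hf - φ = hc/λ - φ

Rearranging for φ:
φ = hc/λ - KE_max

Calculate photon energy:
E_photon = hc/λ = 5.2050 eV

Therefore:
φ = 5.2050 - 1.985 = 3.22 eV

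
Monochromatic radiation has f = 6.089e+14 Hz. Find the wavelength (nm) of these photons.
492.35 nm

Using the wave equation: c = fλ

Solving for wavelength:
λ = c/f = (3×10⁸ m/s) / (6.089e+14 Hz)
λ = 492.35 nm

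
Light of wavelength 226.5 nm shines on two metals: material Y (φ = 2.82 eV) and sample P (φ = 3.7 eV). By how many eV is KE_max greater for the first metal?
0.8800 eV

Using KE_max = hc/λ - φ for each metal:

Photon energy: E = hc/λ = 5.4739 eV

For material Y (φ₁ = 2.82 eV):
KE₁ = E - φ₁ = 5.4739 - 2.82 = 2.6539 eV

For sample P (φ₂ = 3.7 eV):
KE₂ = E - φ₂ = 5.4739 - 3.7 = 1.7739 eV

Difference:
ΔKE = KE₁ - KE₂ = 2.6539 - 1.7739 = 0.8800 eV

Note: The difference equals the difference in work functions: 3.7 - 2.82 = 0.88 eV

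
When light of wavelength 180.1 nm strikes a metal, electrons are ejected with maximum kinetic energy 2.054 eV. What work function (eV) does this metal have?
4.83 eV

From Einstein's photoelectric equation: KE_max = hf - φ = hc/λ - φ

Rearranging for φ:
φ = hc/λ - KE_max

Calculate photon energy:
E_photon = hc/λ = 6.8842 eV

Therefore:
φ = 6.8842 - 2.054 = 4.83 eV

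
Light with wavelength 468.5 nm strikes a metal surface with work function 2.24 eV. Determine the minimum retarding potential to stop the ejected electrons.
0.4064 V

The stopping potential V_s satisfies: eV_s = KE_max

First, find KE_max using Einstein's equation:
E_photon = hc/λ = 2.6464 eV
KE_max = E_photon - φ = 2.6464 - 2.24 = 0.4064 eV

Since eV_s = KE_max:
V_s = KE_max/e = 0.4064 V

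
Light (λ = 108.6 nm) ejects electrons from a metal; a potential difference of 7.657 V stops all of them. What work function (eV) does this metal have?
3.76 eV

The stopping potential gives the maximum kinetic energy: KE_max = eV_s = 7.657 eV

From Einstein's photoelectric equation: KE_max = hc/λ - φ
Rearranging: φ = hc/λ - KE_max

Calculate photon energy:
E_photon = hc/λ = (6.626×10⁻³⁴ J·s)(3×10⁸ m/s) / (108.6×10⁻⁹ m) = 11.4166 eV

Therefore:
φ = 11.4166 - 7.657 = 3.76 eV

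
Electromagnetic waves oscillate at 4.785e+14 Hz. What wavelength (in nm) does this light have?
626.53 nm

Using the wave equation: c = fλ

Solving for wavelength:
λ = c/f = (3×10⁸ m/s) / (4.785e+14 Hz)
λ = 626.53 nm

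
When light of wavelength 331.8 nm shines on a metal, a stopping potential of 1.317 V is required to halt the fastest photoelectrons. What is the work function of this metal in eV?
2.42 eV

The stopping potential gives the maximum kinetic energy: KE_max = eV_s = 1.317 eV

From Einstein's photoelectric equation: KE_max = hc/λ - φ
Rearranging: φ = hc/λ - KE_max

Calculate photon energy:
E_photon = hc/λ = (6.626×10⁻³⁴ J·s)(3×10⁸ m/s) / (331.8×10⁻⁹ m) = 3.7367 eV

Therefore:
φ = 3.7367 - 1.317 = 2.42 eV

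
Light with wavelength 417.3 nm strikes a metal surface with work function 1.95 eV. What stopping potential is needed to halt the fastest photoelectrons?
1.0211 V

The stopping potential V_s satisfies: eV_s = KE_max

First, find KE_max using Einstein's equation:
E_photon = hc/λ = 2.9711 eV
KE_max = E_photon - φ = 2.9711 - 1.95 = 1.0211 eV

Since eV_s = KE_max:
V_s = KE_max/e = 1.0211 V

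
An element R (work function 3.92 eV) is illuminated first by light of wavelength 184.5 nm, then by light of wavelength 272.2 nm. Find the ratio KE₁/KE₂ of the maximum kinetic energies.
4.4102

Using Einstein's equation: KE_max = hc/λ - φ

For λ₁ = 184.5 nm:
E₁ = hc/λ₁ = 6.7200 eV
KE₁ = E₁ - φ = 6.7200 - 3.92 = 2.8000 eV

For λ₂ = 272.2 nm:
E₂ = hc/λ₂ = 4.5549 eV
KE₂ = E₂ - φ = 4.5549 - 3.92 = 0.6349 eV

Ratio: KE₁/KE₂ = 2.8000/0.6349 = 4.4102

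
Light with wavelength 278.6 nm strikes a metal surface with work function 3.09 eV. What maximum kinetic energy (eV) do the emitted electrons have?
1.3603 eV

Using Einstein's photoelectric equation: KE_max = hf - φ = hc/λ - φ

First, calculate the photon energy:
E_photon = hc/λ = (6.626×10⁻³⁴ J·s)(3×10⁸ m/s) / (278.6×10⁻⁹ m)
E_photon = 4.4503 eV

Then, the maximum kinetic energy:
KE_max = E_photon - φ = 4.4503 eV - 3.09 eV = 1.3603 eV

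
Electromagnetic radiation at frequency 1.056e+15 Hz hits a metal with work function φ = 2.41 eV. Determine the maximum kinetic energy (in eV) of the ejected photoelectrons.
1.9573 eV

Using Einstein's photoelectric equation: KE_max = hf - φ

First, calculate the photon energy:
E_photon = hf = (6.626×10⁻³⁴ J·s)(1.056e+15 Hz)
E_photon = 4.3673 eV

Then, the maximum kinetic energy:
KE_max = E_photon - φ = 4.3673 eV - 2.41 eV = 1.9573 eV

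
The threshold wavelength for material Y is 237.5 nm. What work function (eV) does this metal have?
5.22 eV

At the threshold wavelength, photon energy equals work function:
φ = hc/λ₀

Calculating:
φ = (6.626×10⁻³⁴ J·s)(3×10⁸ m/s) / (237.5×10⁻⁹ m)
φ = 5.22 eV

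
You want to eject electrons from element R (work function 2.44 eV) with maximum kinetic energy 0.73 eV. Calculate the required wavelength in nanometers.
391.12 nm

From Einstein's equation: KE_max = hc/λ - φ

Rearranging for λ:
hc/λ = KE_max + φ
λ = hc/(KE_max + φ)

Required photon energy:
E_photon = KE_max + φ = 0.73 + 2.44 = 3.17 eV

Required wavelength:
λ = hc/E_photon = (6.626×10⁻³⁴)(3×10⁸) / (3.17 × 1.602×10⁻¹⁹)
λ = 391.12 nm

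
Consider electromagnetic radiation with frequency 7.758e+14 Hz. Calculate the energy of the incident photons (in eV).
3.2085 eV

Using E = hf:

E = hf = (6.626×10⁻³⁴ J·s)(7.758e+14 Hz)
E = 3.2085 eV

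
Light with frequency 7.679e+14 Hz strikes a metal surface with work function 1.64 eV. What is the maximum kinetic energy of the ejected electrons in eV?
1.5358 eV

Using Einstein's photoelectric equation: KE_max = hf - φ

First, calculate the photon energy:
E_photon = hf = (6.626×10⁻³⁴ J·s)(7.679e+14 Hz)
E_photon = 3.1758 eV

Then, the maximum kinetic energy:
KE_max = E_photon - φ = 3.1758 eV - 1.64 eV = 1.5358 eV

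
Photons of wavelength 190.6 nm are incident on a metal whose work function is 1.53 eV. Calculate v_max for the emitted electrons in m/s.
1.3229e+06 m/s

First, find the maximum kinetic energy:
E_photon = hc/λ = 6.5049 eV
KE_max = E_photon - φ = 6.5049 - 1.53 = 4.9749 eV

Convert to Joules: KE_max = 4.9749 × 1.602×10⁻¹⁹ J = 7.9707e-19 J

Then use KE = ½mv² to find velocity:
v = √(2·KE/m) = √(2 × 7.9707e-19 J / 9.109e-31 kg)
v = 1.3229e+06 m/s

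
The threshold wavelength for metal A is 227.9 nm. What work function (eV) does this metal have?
5.44 eV

At the threshold wavelength, photon energy equals work function:
φ = hc/λ₀

Calculating:
φ = (6.626×10⁻³⁴ J·s)(3×10⁸ m/s) / (227.9×10⁻⁹ m)
φ = 5.44 eV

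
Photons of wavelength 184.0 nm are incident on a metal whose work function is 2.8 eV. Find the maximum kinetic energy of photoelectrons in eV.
3.9383 eV

Using Einstein's photoelectric equation: KE_max = hf - φ = hc/λ - φ

First, calculate the photon energy:
E_photon = hc/λ = (6.626×10⁻³⁴ J·s)(3×10⁸ m/s) / (184.0×10⁻⁹ m)
E_photon = 6.7383 eV

Then, the maximum kinetic energy:
KE_max = E_photon - φ = 6.7383 eV - 2.8 eV = 3.9383 eV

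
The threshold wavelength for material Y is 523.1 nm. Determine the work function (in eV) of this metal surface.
2.37 eV

At the threshold wavelength, photon energy equals work function:
φ = hc/λ₀

Calculating:
φ = (6.626×10⁻³⁴ J·s)(3×10⁸ m/s) / (523.1×10⁻⁹ m)
φ = 2.37 eV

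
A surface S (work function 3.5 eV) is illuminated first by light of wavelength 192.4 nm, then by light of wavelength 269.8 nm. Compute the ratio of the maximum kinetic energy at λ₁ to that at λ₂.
2.6877

Using Einstein's equation: KE_max = hc/λ - φ

For λ₁ = 192.4 nm:
E₁ = hc/λ₁ = 6.4441 eV
KE₁ = E₁ - φ = 6.4441 - 3.5 = 2.9441 eV

For λ₂ = 269.8 nm:
E₂ = hc/λ₂ = 4.5954 eV
KE₂ = E₂ - φ = 4.5954 - 3.5 = 1.0954 eV

Ratio: KE₁/KE₂ = 2.9441/1.0954 = 2.6877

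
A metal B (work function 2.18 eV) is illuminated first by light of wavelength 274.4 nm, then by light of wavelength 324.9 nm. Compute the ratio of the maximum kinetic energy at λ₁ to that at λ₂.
1.4293

Using Einstein's equation: KE_max = hc/λ - φ

For λ₁ = 274.4 nm:
E₁ = hc/λ₁ = 4.5184 eV
KE₁ = E₁ - φ = 4.5184 - 2.18 = 2.3384 eV

For λ₂ = 324.9 nm:
E₂ = hc/λ₂ = 3.8161 eV
KE₂ = E₂ - φ = 3.8161 - 2.18 = 1.6361 eV

Ratio: KE₁/KE₂ = 2.3384/1.6361 = 1.4293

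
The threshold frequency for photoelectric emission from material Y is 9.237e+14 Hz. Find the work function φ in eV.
3.82 eV

At the threshold frequency, photon energy equals work function:
φ = hf₀

Calculating:
φ = (6.626×10⁻³⁴ J·s)(9.237e+14 Hz)
φ = 3.82 eV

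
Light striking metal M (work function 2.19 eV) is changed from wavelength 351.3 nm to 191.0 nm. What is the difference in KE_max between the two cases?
2.9620 eV

Using Einstein's equation: KE_max = hc/λ - φ

For λ₁ = 351.3 nm:
KE₁ = hc/λ₁ - φ = 3.5293 - 2.19 = 1.3393 eV

For λ₂ = 191.0 nm:
KE₂ = hc/λ₂ - φ = 6.4913 - 2.19 = 4.3013 eV

Change in KE:
ΔKE = KE₂ - KE₁ = 4.3013 - 1.3393 = 2.9620 eV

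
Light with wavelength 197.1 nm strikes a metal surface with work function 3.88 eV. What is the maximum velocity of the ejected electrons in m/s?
9.2081e+05 m/s

First, find the maximum kinetic energy:
E_photon = hc/λ = 6.2904 eV
KE_max = E_photon - φ = 6.2904 - 3.88 = 2.4104 eV

Convert to Joules: KE_max = 2.4104 × 1.602×10⁻¹⁹ J = 3.8619e-19 J

Then use KE = ½mv² to find velocity:
v = √(2·KE/m) = √(2 × 3.8619e-19 J / 9.109e-31 kg)
v = 9.2081e+05 m/s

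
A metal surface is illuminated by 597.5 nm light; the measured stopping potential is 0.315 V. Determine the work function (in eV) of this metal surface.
1.76 eV

The stopping potential gives the maximum kinetic energy: KE_max = eV_s = 0.315 eV

From Einstein's photoelectric equation: KE_max = hc/λ - φ
Rearranging: φ = hc/λ - KE_max

Calculate photon energy:
E_photon = hc/λ = (6.626×10⁻³⁴ J·s)(3×10⁸ m/s) / (597.5×10⁻⁹ m) = 2.0750 eV

Therefore:
φ = 2.0750 - 0.315 = 1.76 eV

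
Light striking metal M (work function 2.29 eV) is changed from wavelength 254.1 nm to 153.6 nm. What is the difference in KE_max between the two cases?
3.1925 eV

Using Einstein's equation: KE_max = hc/λ - φ

For λ₁ = 254.1 nm:
KE₁ = hc/λ₁ - φ = 4.8793 - 2.29 = 2.5893 eV

For λ₂ = 153.6 nm:
KE₂ = hc/λ₂ - φ = 8.0719 - 2.29 = 5.7819 eV

Change in KE:
ΔKE = KE₂ - KE₁ = 5.7819 - 2.5893 = 3.1925 eV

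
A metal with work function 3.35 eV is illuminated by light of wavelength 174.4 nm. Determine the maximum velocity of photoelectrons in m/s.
1.1499e+06 m/s

First, find the maximum kinetic energy:
E_photon = hc/λ = 7.1092 eV
KE_max = E_photon - φ = 7.1092 - 3.35 = 3.7592 eV

Convert to Joules: KE_max = 3.7592 × 1.602×10⁻¹⁹ J = 6.0229e-19 J

Then use KE = ½mv² to find velocity:
v = √(2·KE/m) = √(2 × 6.0229e-19 J / 9.109e-31 kg)
v = 1.1499e+06 m/s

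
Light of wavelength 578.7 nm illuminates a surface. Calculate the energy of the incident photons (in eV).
2.1425 eV

Using E = hf = hc/λ:

E = hc/λ = (6.626×10⁻³⁴ J·s)(3×10⁸ m/s) / (578.7×10⁻⁹ m)
E = 2.1425 eV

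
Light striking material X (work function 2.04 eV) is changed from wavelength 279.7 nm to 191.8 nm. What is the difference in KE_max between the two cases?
2.0315 eV

Using Einstein's equation: KE_max = hc/λ - φ

For λ₁ = 279.7 nm:
KE₁ = hc/λ₁ - φ = 4.4328 - 2.04 = 2.3928 eV

For λ₂ = 191.8 nm:
KE₂ = hc/λ₂ - φ = 6.4642 - 2.04 = 4.4242 eV

Change in KE:
ΔKE = KE₂ - KE₁ = 4.4242 - 2.3928 = 2.0315 eV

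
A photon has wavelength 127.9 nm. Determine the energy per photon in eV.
9.6938 eV

Using E = hf = hc/λ:

E = hc/λ = (6.626×10⁻³⁴ J·s)(3×10⁸ m/s) / (127.9×10⁻⁹ m)
E = 9.6938 eV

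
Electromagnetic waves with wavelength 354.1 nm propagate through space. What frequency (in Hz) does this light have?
8.4663e+14 Hz

Using the wave equation: c = fλ

Solving for frequency:
f = c/λ = (3×10⁸ m/s) / (354.1×10⁻⁹ m)
f = 8.4663e+14 Hz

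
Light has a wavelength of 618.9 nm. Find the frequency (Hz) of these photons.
4.8440e+14 Hz

Using the wave equation: c = fλ

Solving for frequency:
f = c/λ = (3×10⁸ m/s) / (618.9×10⁻⁹ m)
f = 4.8440e+14 Hz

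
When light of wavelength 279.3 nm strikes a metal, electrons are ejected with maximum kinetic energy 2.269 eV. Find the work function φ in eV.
2.17 eV

From Einstein's photoelectric equation: KE_max = hf - φ = hc/λ - φ

Rearranging for φ:
φ = hc/λ - KE_max

Calculate photon energy:
E_photon = hc/λ = 4.4391 eV

Therefore:
φ = 4.4391 - 2.269 = 2.17 eV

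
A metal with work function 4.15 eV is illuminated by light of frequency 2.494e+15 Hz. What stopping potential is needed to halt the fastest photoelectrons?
6.1644 V

The stopping potential V_s satisfies: eV_s = KE_max

First, find KE_max using Einstein's equation:
E_photon = hf = (6.626×10⁻³⁴ J·s)(2.494e+15 Hz) = 10.3144 eV
KE_max = E_photon - φ = 10.3144 - 4.15 = 6.1644 eV

Since eV_s = KE_max:
V_s = KE_max/e = 6.1644 V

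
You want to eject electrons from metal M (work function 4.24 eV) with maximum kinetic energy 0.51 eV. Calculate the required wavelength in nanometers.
261.02 nm

From Einstein's equation: KE_max = hc/λ - φ

Rearranging for λ:
hc/λ = KE_max + φ
λ = hc/(KE_max + φ)

Required photon energy:
E_photon = KE_max + φ = 0.51 + 4.24 = 4.75 eV

Required wavelength:
λ = hc/E_photon = (6.626×10⁻³⁴)(3×10⁸) / (4.75 × 1.602×10⁻¹⁹)
λ = 261.02 nm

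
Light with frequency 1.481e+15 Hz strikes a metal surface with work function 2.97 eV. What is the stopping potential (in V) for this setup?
3.1549 V

The stopping potential V_s satisfies: eV_s = KE_max

First, find KE_max using Einstein's equation:
E_photon = hf = (6.626×10⁻³⁴ J·s)(1.481e+15 Hz) = 6.1249 eV
KE_max = E_photon - φ = 6.1249 - 2.97 = 3.1549 eV

Since eV_s = KE_max:
V_s = KE_max/e = 3.1549 V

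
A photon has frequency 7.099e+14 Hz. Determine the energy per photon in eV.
2.9359 eV

Using E = hf:

E = hf = (6.626×10⁻³⁴ J·s)(7.099e+14 Hz)
E = 2.9359 eV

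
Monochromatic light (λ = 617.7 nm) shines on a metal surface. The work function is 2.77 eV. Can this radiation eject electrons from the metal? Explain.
No

For photoemission, the photon energy must exceed the work function.

Photon energy: E = hc/λ = 2.0072 eV
Work function: φ = 2.77 eV

Since E_photon (2.0072 eV) < φ (2.77 eV), photoemission will NOT occur.
The threshold wavelength is λ₀ = hc/φ = 447.6 nm.
Since 617.7 nm > 447.6 nm, the photons lack sufficient energy.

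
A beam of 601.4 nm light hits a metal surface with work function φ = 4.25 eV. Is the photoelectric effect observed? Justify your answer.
No

For photoemission, the photon energy must exceed the work function.

Photon energy: E = hc/λ = 2.0616 eV
Work function: φ = 4.25 eV

Since E_photon (2.0616 eV) < φ (4.25 eV), photoemission will NOT occur.
The threshold wavelength is λ₀ = hc/φ = 291.7 nm.
Since 601.4 nm > 291.7 nm, the photons lack sufficient energy.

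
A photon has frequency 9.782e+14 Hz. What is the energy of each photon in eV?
4.0455 eV

Using E = hf:

E = hf = (6.626×10⁻³⁴ J·s)(9.782e+14 Hz)
E = 4.0455 eV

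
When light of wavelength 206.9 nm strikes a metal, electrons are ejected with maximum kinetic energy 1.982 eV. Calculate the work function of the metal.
4.01 eV

From Einstein's photoelectric equation: KE_max = hf - φ = hc/λ - φ

Rearranging for φ:
φ = hc/λ - KE_max

Calculate photon energy:
E_photon = hc/λ = 5.9925 eV

Therefore:
φ = 5.9925 - 1.982 = 4.01 eV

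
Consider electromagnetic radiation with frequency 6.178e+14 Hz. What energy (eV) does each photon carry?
2.5550 eV

Using E = hf:

E = hf = (6.626×10⁻³⁴ J·s)(6.178e+14 Hz)
E = 2.5550 eV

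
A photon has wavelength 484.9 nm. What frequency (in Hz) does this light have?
6.1826e+14 Hz

Using the wave equation: c = fλ

Solving for frequency:
f = c/λ = (3×10⁸ m/s) / (484.9×10⁻⁹ m)
f = 6.1826e+14 Hz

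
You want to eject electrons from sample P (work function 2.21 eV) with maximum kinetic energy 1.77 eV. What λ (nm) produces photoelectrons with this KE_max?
311.52 nm

From Einstein's equation: KE_max = hc/λ - φ

Rearranging for λ:
hc/λ = KE_max + φ
λ = hc/(KE_max + φ)

Required photon energy:
E_photon = KE_max + φ = 1.77 + 2.21 = 3.98 eV

Required wavelength:
λ = hc/E_photon = (6.626×10⁻³⁴)(3×10⁸) / (3.98 × 1.602×10⁻¹⁹)
λ = 311.52 nm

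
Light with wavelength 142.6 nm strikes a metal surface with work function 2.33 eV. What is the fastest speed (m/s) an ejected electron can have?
1.4963e+06 m/s

First, find the maximum kinetic energy:
E_photon = hc/λ = 8.6945 eV
KE_max = E_photon - φ = 8.6945 - 2.33 = 6.3645 eV

Convert to Joules: KE_max = 6.3645 × 1.602×10⁻¹⁹ J = 1.0197e-18 J

Then use KE = ½mv² to find velocity:
v = √(2·KE/m) = √(2 × 1.0197e-18 J / 9.109e-31 kg)
v = 1.4963e+06 m/s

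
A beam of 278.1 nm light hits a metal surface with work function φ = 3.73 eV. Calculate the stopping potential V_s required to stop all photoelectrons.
0.7283 V

The stopping potential V_s satisfies: eV_s = KE_max

First, find KE_max using Einstein's equation:
E_photon = hc/λ = 4.4583 eV
KE_max = E_photon - φ = 4.4583 - 3.73 = 0.7283 eV

Since eV_s = KE_max:
V_s = KE_max/e = 0.7283 V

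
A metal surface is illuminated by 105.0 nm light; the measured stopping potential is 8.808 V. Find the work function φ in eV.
3.00 eV

The stopping potential gives the maximum kinetic energy: KE_max = eV_s = 8.808 eV

From Einstein's photoelectric equation: KE_max = hc/λ - φ
Rearranging: φ = hc/λ - KE_max

Calculate photon energy:
E_photon = hc/λ = (6.626×10⁻³⁴ J·s)(3×10⁸ m/s) / (105.0×10⁻⁹ m) = 11.8080 eV

Therefore:
φ = 11.8080 - 8.808 = 3.00 eV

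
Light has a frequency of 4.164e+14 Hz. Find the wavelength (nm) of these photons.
719.96 nm

Using the wave equation: c = fλ

Solving for wavelength:
λ = c/f = (3×10⁸ m/s) / (4.164e+14 Hz)
λ = 719.96 nm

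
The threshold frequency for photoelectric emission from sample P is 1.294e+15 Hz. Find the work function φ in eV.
5.35 eV

At the threshold frequency, photon energy equals work function:
φ = hf₀

Calculating:
φ = (6.626×10⁻³⁴ J·s)(1.294e+15 Hz)
φ = 5.35 eV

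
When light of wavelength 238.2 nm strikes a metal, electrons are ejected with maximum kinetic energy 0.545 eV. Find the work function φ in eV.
4.66 eV

From Einstein's photoelectric equation: KE_max = hf - φ = hc/λ - φ

Rearranging for φ:
φ = hc/λ - KE_max

Calculate photon energy:
E_photon = hc/λ = 5.2050 eV

Therefore:
φ = 5.2050 - 0.545 = 4.66 eV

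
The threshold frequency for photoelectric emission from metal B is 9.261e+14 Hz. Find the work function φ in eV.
3.83 eV

At the threshold frequency, photon energy equals work function:
φ = hf₀

Calculating:
φ = (6.626×10⁻³⁴ J·s)(9.261e+14 Hz)
φ = 3.83 eV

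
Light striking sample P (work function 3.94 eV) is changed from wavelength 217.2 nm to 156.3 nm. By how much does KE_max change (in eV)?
2.2242 eV

Using Einstein's equation: KE_max = hc/λ - φ

For λ₁ = 217.2 nm:
KE₁ = hc/λ₁ - φ = 5.7083 - 3.94 = 1.7683 eV

For λ₂ = 156.3 nm:
KE₂ = hc/λ₂ - φ = 7.9325 - 3.94 = 3.9925 eV

Change in KE:
ΔKE = KE₂ - KE₁ = 3.9925 - 1.7683 = 2.2242 eV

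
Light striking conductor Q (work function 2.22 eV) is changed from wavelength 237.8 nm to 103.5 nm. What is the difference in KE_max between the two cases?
6.7653 eV

Using Einstein's equation: KE_max = hc/λ - φ

For λ₁ = 237.8 nm:
KE₁ = hc/λ₁ - φ = 5.2138 - 2.22 = 2.9938 eV

For λ₂ = 103.5 nm:
KE₂ = hc/λ₂ - φ = 11.9791 - 2.22 = 9.7591 eV

Change in KE:
ΔKE = KE₂ - KE₁ = 9.7591 - 2.9938 = 6.7653 eV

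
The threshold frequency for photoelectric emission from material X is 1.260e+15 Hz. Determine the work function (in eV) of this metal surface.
5.21 eV

At the threshold frequency, photon energy equals work function:
φ = hf₀

Calculating:
φ = (6.626×10⁻³⁴ J·s)(1.260e+15 Hz)
φ = 5.21 eV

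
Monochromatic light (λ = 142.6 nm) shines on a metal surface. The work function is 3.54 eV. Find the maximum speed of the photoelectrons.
1.3465e+06 m/s

First, find the maximum kinetic energy:
E_photon = hc/λ = 8.6945 eV
KE_max = E_photon - φ = 8.6945 - 3.54 = 5.1545 eV

Convert to Joules: KE_max = 5.1545 × 1.602×10⁻¹⁹ J = 8.2585e-19 J

Then use KE = ½mv² to find velocity:
v = √(2·KE/m) = √(2 × 8.2585e-19 J / 9.109e-31 kg)
v = 1.3465e+06 m/s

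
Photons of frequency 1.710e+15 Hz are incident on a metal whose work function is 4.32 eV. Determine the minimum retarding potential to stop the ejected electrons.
2.7520 V

The stopping potential V_s satisfies: eV_s = KE_max

First, find KE_max using Einstein's equation:
E_photon = hf = (6.626×10⁻³⁴ J·s)(1.710e+15 Hz) = 7.0720 eV
KE_max = E_photon - φ = 7.0720 - 4.32 = 2.7520 eV

Since eV_s = KE_max:
V_s = KE_max/e = 2.7520 V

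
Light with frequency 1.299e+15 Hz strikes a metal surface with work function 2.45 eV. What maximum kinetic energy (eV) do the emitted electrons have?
2.9222 eV

Using Einstein's photoelectric equation: KE_max = hf - φ

First, calculate the photon energy:
E_photon = hf = (6.626×10⁻³⁴ J·s)(1.299e+15 Hz)
E_photon = 5.3722 eV

Then, the maximum kinetic energy:
KE_max = E_photon - φ = 5.3722 eV - 2.45 eV = 2.9222 eV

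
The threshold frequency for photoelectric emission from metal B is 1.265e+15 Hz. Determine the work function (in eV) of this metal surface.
5.23 eV

At the threshold frequency, photon energy equals work function:
φ = hf₀

Calculating:
φ = (6.626×10⁻³⁴ J·s)(1.265e+15 Hz)
φ = 5.23 eV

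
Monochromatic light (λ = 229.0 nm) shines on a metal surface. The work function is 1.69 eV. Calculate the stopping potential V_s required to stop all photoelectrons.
3.7242 V

The stopping potential V_s satisfies: eV_s = KE_max

First, find KE_max using Einstein's equation:
E_photon = hc/λ = 5.4142 eV
KE_max = E_photon - φ = 5.4142 - 1.69 = 3.7242 eV

Since eV_s = KE_max:
V_s = KE_max/e = 3.7242 V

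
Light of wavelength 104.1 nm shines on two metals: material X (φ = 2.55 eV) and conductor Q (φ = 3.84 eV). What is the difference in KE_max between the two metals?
1.2900 eV

Using KE_max = hc/λ - φ for each metal:

Photon energy: E = hc/λ = 11.9101 eV

For material X (φ₁ = 2.55 eV):
KE₁ = E - φ₁ = 11.9101 - 2.55 = 9.3601 eV

For conductor Q (φ₂ = 3.84 eV):
KE₂ = E - φ₂ = 11.9101 - 3.84 = 8.0701 eV

Difference:
ΔKE = KE₁ - KE₂ = 9.3601 - 8.0701 = 1.2900 eV

Note: The difference equals the difference in work functions: 3.84 - 2.55 = 1.29 eV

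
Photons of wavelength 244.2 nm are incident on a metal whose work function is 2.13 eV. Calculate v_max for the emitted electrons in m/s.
1.0182e+06 m/s

First, find the maximum kinetic energy:
E_photon = hc/λ = 5.0772 eV
KE_max = E_photon - φ = 5.0772 - 2.13 = 2.9472 eV

Convert to Joules: KE_max = 2.9472 × 1.602×10⁻¹⁹ J = 4.7219e-19 J

Then use KE = ½mv² to find velocity:
v = √(2·KE/m) = √(2 × 4.7219e-19 J / 9.109e-31 kg)
v = 1.0182e+06 m/s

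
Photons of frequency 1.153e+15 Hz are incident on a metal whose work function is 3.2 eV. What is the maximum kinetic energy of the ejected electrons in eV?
1.5684 eV

Using Einstein's photoelectric equation: KE_max = hf - φ

First, calculate the photon energy:
E_photon = hf = (6.626×10⁻³⁴ J·s)(1.153e+15 Hz)
E_photon = 4.7684 eV

Then, the maximum kinetic energy:
KE_max = E_photon - φ = 4.7684 eV - 3.2 eV = 1.5684 eV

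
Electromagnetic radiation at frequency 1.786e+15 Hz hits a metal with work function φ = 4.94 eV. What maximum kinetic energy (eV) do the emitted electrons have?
2.4463 eV

Using Einstein's photoelectric equation: KE_max = hf - φ

First, calculate the photon energy:
E_photon = hf = (6.626×10⁻³⁴ J·s)(1.786e+15 Hz)
E_photon = 7.3863 eV

Then, the maximum kinetic energy:
KE_max = E_photon - φ = 7.3863 eV - 4.94 eV = 2.4463 eV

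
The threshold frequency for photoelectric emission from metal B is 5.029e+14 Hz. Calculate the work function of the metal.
2.08 eV

At the threshold frequency, photon energy equals work function:
φ = hf₀

Calculating:
φ = (6.626×10⁻³⁴ J·s)(5.029e+14 Hz)
φ = 2.08 eV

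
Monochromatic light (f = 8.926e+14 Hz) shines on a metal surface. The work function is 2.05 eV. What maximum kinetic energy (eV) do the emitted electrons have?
1.6415 eV

Using Einstein's photoelectric equation: KE_max = hf - φ

First, calculate the photon energy:
E_photon = hf = (6.626×10⁻³⁴ J·s)(8.926e+14 Hz)
E_photon = 3.6915 eV

Then, the maximum kinetic energy:
KE_max = E_photon - φ = 3.6915 eV - 2.05 eV = 1.6415 eV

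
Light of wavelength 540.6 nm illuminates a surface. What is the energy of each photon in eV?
2.2935 eV

Using E = hf = hc/λ:

E = hc/λ = (6.626×10⁻³⁴ J·s)(3×10⁸ m/s) / (540.6×10⁻⁹ m)
E = 2.2935 eV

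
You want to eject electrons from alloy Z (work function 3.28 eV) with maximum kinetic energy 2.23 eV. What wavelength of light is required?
225.02 nm

From Einstein's equation: KE_max = hc/λ - φ

Rearranging for λ:
hc/λ = KE_max + φ
λ = hc/(KE_max + φ)

Required photon energy:
E_photon = KE_max + φ = 2.23 + 3.28 = 5.51 eV

Required wavelength:
λ = hc/E_photon = (6.626×10⁻³⁴)(3×10⁸) / (5.51 × 1.602×10⁻¹⁹)
λ = 225.02 nm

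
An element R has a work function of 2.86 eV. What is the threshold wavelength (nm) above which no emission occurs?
433.51 nm

The threshold wavelength is when the photon energy equals the work function:
hc/λ₀ = φ

Solving for λ₀:
λ₀ = hc/φ = (6.626×10⁻³⁴ J·s)(3×10⁸ m/s) / (2.86 eV × 1.602×10⁻¹⁹ J/eV)
λ₀ = 433.51 nm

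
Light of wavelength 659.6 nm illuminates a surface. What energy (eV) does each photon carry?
1.8797 eV

Using E = hf = hc/λ:

E = hc/λ = (6.626×10⁻³⁴ J·s)(3×10⁸ m/s) / (659.6×10⁻⁹ m)
E = 1.8797 eV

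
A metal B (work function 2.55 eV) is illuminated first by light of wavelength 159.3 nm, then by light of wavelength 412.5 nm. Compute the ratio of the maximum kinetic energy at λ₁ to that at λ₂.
11.4841

Using Einstein's equation: KE_max = hc/λ - φ

For λ₁ = 159.3 nm:
E₁ = hc/λ₁ = 7.7831 eV
KE₁ = E₁ - φ = 7.7831 - 2.55 = 5.2331 eV

For λ₂ = 412.5 nm:
E₂ = hc/λ₂ = 3.0057 eV
KE₂ = E₂ - φ = 3.0057 - 2.55 = 0.4557 eV

Ratio: KE₁/KE₂ = 5.2331/0.4557 = 11.4841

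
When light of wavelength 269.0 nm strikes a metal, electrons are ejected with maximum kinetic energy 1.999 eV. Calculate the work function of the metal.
2.61 eV

From Einstein's photoelectric equation: KE_max = hf - φ = hc/λ - φ

Rearranging for φ:
φ = hc/λ - KE_max

Calculate photon energy:
E_photon = hc/λ = 4.6091 eV

Therefore:
φ = 4.6091 - 1.999 = 2.61 eV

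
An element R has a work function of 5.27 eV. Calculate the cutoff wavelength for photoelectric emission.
235.26 nm

The threshold wavelength is when the photon energy equals the work function:
hc/λ₀ = φ

Solving for λ₀:
λ₀ = hc/φ = (6.626×10⁻³⁴ J·s)(3×10⁸ m/s) / (5.27 eV × 1.602×10⁻¹⁹ J/eV)
λ₀ = 235.26 nm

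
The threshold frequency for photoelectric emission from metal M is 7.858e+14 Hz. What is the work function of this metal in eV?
3.25 eV

At the threshold frequency, photon energy equals work function:
φ = hf₀

Calculating:
φ = (6.626×10⁻³⁴ J·s)(7.858e+14 Hz)
φ = 3.25 eV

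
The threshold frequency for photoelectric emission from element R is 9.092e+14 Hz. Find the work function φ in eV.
3.76 eV

At the threshold frequency, photon energy equals work function:
φ = hf₀

Calculating:
φ = (6.626×10⁻³⁴ J·s)(9.092e+14 Hz)
φ = 3.76 eV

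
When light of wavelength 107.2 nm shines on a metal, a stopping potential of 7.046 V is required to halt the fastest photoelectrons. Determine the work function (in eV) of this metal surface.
4.52 eV

The stopping potential gives the maximum kinetic energy: KE_max = eV_s = 7.046 eV

From Einstein's photoelectric equation: KE_max = hc/λ - φ
Rearranging: φ = hc/λ - KE_max

Calculate photon energy:
E_photon = hc/λ = (6.626×10⁻³⁴ J·s)(3×10⁸ m/s) / (107.2×10⁻⁹ m) = 11.5657 eV

Therefore:
φ = 11.5657 - 7.046 = 4.52 eV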